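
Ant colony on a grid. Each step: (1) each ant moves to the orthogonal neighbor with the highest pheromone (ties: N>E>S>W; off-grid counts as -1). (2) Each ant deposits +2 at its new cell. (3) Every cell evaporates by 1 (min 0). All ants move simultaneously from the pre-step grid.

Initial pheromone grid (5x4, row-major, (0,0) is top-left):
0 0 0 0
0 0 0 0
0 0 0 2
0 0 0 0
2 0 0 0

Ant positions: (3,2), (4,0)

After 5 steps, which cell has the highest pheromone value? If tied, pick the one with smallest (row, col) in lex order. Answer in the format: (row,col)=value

Step 1: ant0:(3,2)->N->(2,2) | ant1:(4,0)->N->(3,0)
  grid max=1 at (2,2)
Step 2: ant0:(2,2)->E->(2,3) | ant1:(3,0)->S->(4,0)
  grid max=2 at (2,3)
Step 3: ant0:(2,3)->N->(1,3) | ant1:(4,0)->N->(3,0)
  grid max=1 at (1,3)
Step 4: ant0:(1,3)->S->(2,3) | ant1:(3,0)->S->(4,0)
  grid max=2 at (2,3)
Step 5: ant0:(2,3)->N->(1,3) | ant1:(4,0)->N->(3,0)
  grid max=1 at (1,3)
Final grid:
  0 0 0 0
  0 0 0 1
  0 0 0 1
  1 0 0 0
  1 0 0 0
Max pheromone 1 at (1,3)

Answer: (1,3)=1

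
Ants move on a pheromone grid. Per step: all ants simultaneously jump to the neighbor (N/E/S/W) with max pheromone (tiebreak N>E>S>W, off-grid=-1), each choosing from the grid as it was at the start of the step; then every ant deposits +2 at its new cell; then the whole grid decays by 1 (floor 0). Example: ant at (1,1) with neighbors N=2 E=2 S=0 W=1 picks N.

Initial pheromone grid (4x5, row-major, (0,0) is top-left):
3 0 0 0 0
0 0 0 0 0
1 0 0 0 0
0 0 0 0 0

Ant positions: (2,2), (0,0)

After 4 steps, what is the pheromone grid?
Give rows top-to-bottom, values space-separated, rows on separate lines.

After step 1: ants at (1,2),(0,1)
  2 1 0 0 0
  0 0 1 0 0
  0 0 0 0 0
  0 0 0 0 0
After step 2: ants at (0,2),(0,0)
  3 0 1 0 0
  0 0 0 0 0
  0 0 0 0 0
  0 0 0 0 0
After step 3: ants at (0,3),(0,1)
  2 1 0 1 0
  0 0 0 0 0
  0 0 0 0 0
  0 0 0 0 0
After step 4: ants at (0,4),(0,0)
  3 0 0 0 1
  0 0 0 0 0
  0 0 0 0 0
  0 0 0 0 0

3 0 0 0 1
0 0 0 0 0
0 0 0 0 0
0 0 0 0 0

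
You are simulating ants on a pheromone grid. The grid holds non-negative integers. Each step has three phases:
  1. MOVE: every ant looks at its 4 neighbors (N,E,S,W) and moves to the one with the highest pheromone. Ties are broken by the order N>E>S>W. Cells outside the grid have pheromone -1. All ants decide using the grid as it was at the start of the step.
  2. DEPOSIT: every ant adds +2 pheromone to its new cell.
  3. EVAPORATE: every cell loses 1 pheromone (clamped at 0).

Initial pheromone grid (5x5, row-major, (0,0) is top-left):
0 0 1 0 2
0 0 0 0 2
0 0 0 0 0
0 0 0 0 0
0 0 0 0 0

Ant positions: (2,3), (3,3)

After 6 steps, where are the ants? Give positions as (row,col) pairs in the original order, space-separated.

Step 1: ant0:(2,3)->N->(1,3) | ant1:(3,3)->N->(2,3)
  grid max=1 at (0,4)
Step 2: ant0:(1,3)->E->(1,4) | ant1:(2,3)->N->(1,3)
  grid max=2 at (1,3)
Step 3: ant0:(1,4)->W->(1,3) | ant1:(1,3)->E->(1,4)
  grid max=3 at (1,3)
Step 4: ant0:(1,3)->E->(1,4) | ant1:(1,4)->W->(1,3)
  grid max=4 at (1,3)
Step 5: ant0:(1,4)->W->(1,3) | ant1:(1,3)->E->(1,4)
  grid max=5 at (1,3)
Step 6: ant0:(1,3)->E->(1,4) | ant1:(1,4)->W->(1,3)
  grid max=6 at (1,3)

(1,4) (1,3)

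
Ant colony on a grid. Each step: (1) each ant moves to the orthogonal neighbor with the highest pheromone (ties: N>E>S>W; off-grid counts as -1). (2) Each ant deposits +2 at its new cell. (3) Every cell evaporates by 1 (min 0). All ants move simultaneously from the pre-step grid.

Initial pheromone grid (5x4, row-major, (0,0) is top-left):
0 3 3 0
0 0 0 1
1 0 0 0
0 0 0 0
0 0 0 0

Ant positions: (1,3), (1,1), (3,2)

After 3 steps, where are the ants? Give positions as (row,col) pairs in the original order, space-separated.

Step 1: ant0:(1,3)->N->(0,3) | ant1:(1,1)->N->(0,1) | ant2:(3,2)->N->(2,2)
  grid max=4 at (0,1)
Step 2: ant0:(0,3)->W->(0,2) | ant1:(0,1)->E->(0,2) | ant2:(2,2)->N->(1,2)
  grid max=5 at (0,2)
Step 3: ant0:(0,2)->W->(0,1) | ant1:(0,2)->W->(0,1) | ant2:(1,2)->N->(0,2)
  grid max=6 at (0,1)

(0,1) (0,1) (0,2)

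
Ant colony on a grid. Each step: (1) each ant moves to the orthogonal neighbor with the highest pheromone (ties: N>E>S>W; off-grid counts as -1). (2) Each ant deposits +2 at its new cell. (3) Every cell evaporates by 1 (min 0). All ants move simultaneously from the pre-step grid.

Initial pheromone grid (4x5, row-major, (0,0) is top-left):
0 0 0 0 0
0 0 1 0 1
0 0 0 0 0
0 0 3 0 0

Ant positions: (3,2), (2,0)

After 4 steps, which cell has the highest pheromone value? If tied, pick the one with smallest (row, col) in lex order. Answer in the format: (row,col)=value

Answer: (3,2)=3

Derivation:
Step 1: ant0:(3,2)->N->(2,2) | ant1:(2,0)->N->(1,0)
  grid max=2 at (3,2)
Step 2: ant0:(2,2)->S->(3,2) | ant1:(1,0)->N->(0,0)
  grid max=3 at (3,2)
Step 3: ant0:(3,2)->N->(2,2) | ant1:(0,0)->E->(0,1)
  grid max=2 at (3,2)
Step 4: ant0:(2,2)->S->(3,2) | ant1:(0,1)->E->(0,2)
  grid max=3 at (3,2)
Final grid:
  0 0 1 0 0
  0 0 0 0 0
  0 0 0 0 0
  0 0 3 0 0
Max pheromone 3 at (3,2)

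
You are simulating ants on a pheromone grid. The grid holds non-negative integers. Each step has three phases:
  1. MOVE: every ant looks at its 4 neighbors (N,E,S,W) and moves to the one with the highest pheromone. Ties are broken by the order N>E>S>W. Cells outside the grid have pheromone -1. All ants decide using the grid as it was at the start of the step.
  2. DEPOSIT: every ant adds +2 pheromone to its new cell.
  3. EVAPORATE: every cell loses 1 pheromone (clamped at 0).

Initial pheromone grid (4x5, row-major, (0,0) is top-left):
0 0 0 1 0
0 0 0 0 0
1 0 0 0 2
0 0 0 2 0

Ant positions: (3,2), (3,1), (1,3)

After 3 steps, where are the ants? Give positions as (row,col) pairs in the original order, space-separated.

Step 1: ant0:(3,2)->E->(3,3) | ant1:(3,1)->N->(2,1) | ant2:(1,3)->N->(0,3)
  grid max=3 at (3,3)
Step 2: ant0:(3,3)->N->(2,3) | ant1:(2,1)->N->(1,1) | ant2:(0,3)->E->(0,4)
  grid max=2 at (3,3)
Step 3: ant0:(2,3)->S->(3,3) | ant1:(1,1)->N->(0,1) | ant2:(0,4)->W->(0,3)
  grid max=3 at (3,3)

(3,3) (0,1) (0,3)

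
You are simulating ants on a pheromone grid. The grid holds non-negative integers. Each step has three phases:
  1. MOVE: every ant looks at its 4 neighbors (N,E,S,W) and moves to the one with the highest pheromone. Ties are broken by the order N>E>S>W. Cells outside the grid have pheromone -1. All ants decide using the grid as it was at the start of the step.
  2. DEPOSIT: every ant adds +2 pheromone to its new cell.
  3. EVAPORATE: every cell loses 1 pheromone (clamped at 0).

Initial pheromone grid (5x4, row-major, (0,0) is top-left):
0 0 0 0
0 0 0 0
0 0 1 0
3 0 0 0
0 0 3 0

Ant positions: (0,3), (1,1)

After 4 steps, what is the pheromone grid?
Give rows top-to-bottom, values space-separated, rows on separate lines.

After step 1: ants at (1,3),(0,1)
  0 1 0 0
  0 0 0 1
  0 0 0 0
  2 0 0 0
  0 0 2 0
After step 2: ants at (0,3),(0,2)
  0 0 1 1
  0 0 0 0
  0 0 0 0
  1 0 0 0
  0 0 1 0
After step 3: ants at (0,2),(0,3)
  0 0 2 2
  0 0 0 0
  0 0 0 0
  0 0 0 0
  0 0 0 0
After step 4: ants at (0,3),(0,2)
  0 0 3 3
  0 0 0 0
  0 0 0 0
  0 0 0 0
  0 0 0 0

0 0 3 3
0 0 0 0
0 0 0 0
0 0 0 0
0 0 0 0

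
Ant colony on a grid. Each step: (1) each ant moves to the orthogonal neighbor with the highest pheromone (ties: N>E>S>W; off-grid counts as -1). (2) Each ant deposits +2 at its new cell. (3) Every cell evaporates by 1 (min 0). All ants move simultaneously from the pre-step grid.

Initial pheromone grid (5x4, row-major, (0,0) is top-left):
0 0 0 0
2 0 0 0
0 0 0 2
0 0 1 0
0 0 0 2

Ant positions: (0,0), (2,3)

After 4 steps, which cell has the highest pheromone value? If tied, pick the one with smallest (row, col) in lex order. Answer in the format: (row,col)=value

Step 1: ant0:(0,0)->S->(1,0) | ant1:(2,3)->N->(1,3)
  grid max=3 at (1,0)
Step 2: ant0:(1,0)->N->(0,0) | ant1:(1,3)->S->(2,3)
  grid max=2 at (1,0)
Step 3: ant0:(0,0)->S->(1,0) | ant1:(2,3)->N->(1,3)
  grid max=3 at (1,0)
Step 4: ant0:(1,0)->N->(0,0) | ant1:(1,3)->S->(2,3)
  grid max=2 at (1,0)
Final grid:
  1 0 0 0
  2 0 0 0
  0 0 0 2
  0 0 0 0
  0 0 0 0
Max pheromone 2 at (1,0)

Answer: (1,0)=2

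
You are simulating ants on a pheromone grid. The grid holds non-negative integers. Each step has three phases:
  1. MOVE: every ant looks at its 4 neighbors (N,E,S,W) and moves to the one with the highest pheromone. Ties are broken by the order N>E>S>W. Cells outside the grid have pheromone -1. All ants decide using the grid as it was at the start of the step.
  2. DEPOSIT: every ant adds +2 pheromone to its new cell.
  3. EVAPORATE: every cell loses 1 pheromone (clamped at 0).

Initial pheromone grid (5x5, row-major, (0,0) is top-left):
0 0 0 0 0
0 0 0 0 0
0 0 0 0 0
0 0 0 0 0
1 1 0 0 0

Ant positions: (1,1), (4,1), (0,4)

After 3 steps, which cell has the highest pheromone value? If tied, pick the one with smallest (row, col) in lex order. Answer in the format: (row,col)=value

Step 1: ant0:(1,1)->N->(0,1) | ant1:(4,1)->W->(4,0) | ant2:(0,4)->S->(1,4)
  grid max=2 at (4,0)
Step 2: ant0:(0,1)->E->(0,2) | ant1:(4,0)->N->(3,0) | ant2:(1,4)->N->(0,4)
  grid max=1 at (0,2)
Step 3: ant0:(0,2)->E->(0,3) | ant1:(3,0)->S->(4,0) | ant2:(0,4)->S->(1,4)
  grid max=2 at (4,0)
Final grid:
  0 0 0 1 0
  0 0 0 0 1
  0 0 0 0 0
  0 0 0 0 0
  2 0 0 0 0
Max pheromone 2 at (4,0)

Answer: (4,0)=2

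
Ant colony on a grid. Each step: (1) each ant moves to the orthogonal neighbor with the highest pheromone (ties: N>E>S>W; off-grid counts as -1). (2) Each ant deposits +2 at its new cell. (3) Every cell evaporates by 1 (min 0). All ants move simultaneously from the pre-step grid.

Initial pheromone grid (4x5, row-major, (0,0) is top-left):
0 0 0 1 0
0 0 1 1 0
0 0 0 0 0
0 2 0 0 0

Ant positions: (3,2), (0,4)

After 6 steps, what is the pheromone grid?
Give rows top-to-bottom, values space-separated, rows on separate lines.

After step 1: ants at (3,1),(0,3)
  0 0 0 2 0
  0 0 0 0 0
  0 0 0 0 0
  0 3 0 0 0
After step 2: ants at (2,1),(0,4)
  0 0 0 1 1
  0 0 0 0 0
  0 1 0 0 0
  0 2 0 0 0
After step 3: ants at (3,1),(0,3)
  0 0 0 2 0
  0 0 0 0 0
  0 0 0 0 0
  0 3 0 0 0
After step 4: ants at (2,1),(0,4)
  0 0 0 1 1
  0 0 0 0 0
  0 1 0 0 0
  0 2 0 0 0
After step 5: ants at (3,1),(0,3)
  0 0 0 2 0
  0 0 0 0 0
  0 0 0 0 0
  0 3 0 0 0
After step 6: ants at (2,1),(0,4)
  0 0 0 1 1
  0 0 0 0 0
  0 1 0 0 0
  0 2 0 0 0

0 0 0 1 1
0 0 0 0 0
0 1 0 0 0
0 2 0 0 0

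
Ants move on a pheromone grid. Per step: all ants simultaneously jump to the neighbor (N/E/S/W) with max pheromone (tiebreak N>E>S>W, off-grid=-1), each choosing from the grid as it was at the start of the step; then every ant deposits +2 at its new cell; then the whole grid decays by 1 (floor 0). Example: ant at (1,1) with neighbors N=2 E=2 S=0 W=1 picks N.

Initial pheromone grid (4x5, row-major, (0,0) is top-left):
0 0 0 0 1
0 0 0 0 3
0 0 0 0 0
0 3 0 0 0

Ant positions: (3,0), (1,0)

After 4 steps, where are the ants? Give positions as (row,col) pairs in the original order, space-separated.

Step 1: ant0:(3,0)->E->(3,1) | ant1:(1,0)->N->(0,0)
  grid max=4 at (3,1)
Step 2: ant0:(3,1)->N->(2,1) | ant1:(0,0)->E->(0,1)
  grid max=3 at (3,1)
Step 3: ant0:(2,1)->S->(3,1) | ant1:(0,1)->E->(0,2)
  grid max=4 at (3,1)
Step 4: ant0:(3,1)->N->(2,1) | ant1:(0,2)->E->(0,3)
  grid max=3 at (3,1)

(2,1) (0,3)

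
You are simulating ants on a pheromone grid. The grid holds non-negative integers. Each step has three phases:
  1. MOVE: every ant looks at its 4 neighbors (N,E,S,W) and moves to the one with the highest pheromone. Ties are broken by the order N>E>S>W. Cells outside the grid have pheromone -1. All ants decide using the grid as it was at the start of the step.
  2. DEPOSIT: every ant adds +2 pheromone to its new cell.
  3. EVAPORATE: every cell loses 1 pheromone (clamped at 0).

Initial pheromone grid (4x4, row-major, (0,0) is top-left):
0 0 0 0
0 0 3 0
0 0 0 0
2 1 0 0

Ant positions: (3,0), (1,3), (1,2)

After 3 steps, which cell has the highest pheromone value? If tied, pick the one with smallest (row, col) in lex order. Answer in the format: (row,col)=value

Answer: (1,2)=6

Derivation:
Step 1: ant0:(3,0)->E->(3,1) | ant1:(1,3)->W->(1,2) | ant2:(1,2)->N->(0,2)
  grid max=4 at (1,2)
Step 2: ant0:(3,1)->W->(3,0) | ant1:(1,2)->N->(0,2) | ant2:(0,2)->S->(1,2)
  grid max=5 at (1,2)
Step 3: ant0:(3,0)->E->(3,1) | ant1:(0,2)->S->(1,2) | ant2:(1,2)->N->(0,2)
  grid max=6 at (1,2)
Final grid:
  0 0 3 0
  0 0 6 0
  0 0 0 0
  1 2 0 0
Max pheromone 6 at (1,2)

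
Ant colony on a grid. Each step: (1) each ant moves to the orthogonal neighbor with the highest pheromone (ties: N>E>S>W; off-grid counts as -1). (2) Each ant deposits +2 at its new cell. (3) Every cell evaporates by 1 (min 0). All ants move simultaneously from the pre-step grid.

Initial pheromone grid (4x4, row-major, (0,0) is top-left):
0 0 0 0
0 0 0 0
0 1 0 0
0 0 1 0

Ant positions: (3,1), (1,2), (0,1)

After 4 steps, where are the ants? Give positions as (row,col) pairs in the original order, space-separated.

Step 1: ant0:(3,1)->N->(2,1) | ant1:(1,2)->N->(0,2) | ant2:(0,1)->E->(0,2)
  grid max=3 at (0,2)
Step 2: ant0:(2,1)->N->(1,1) | ant1:(0,2)->E->(0,3) | ant2:(0,2)->E->(0,3)
  grid max=3 at (0,3)
Step 3: ant0:(1,1)->S->(2,1) | ant1:(0,3)->W->(0,2) | ant2:(0,3)->W->(0,2)
  grid max=5 at (0,2)
Step 4: ant0:(2,1)->N->(1,1) | ant1:(0,2)->E->(0,3) | ant2:(0,2)->E->(0,3)
  grid max=5 at (0,3)

(1,1) (0,3) (0,3)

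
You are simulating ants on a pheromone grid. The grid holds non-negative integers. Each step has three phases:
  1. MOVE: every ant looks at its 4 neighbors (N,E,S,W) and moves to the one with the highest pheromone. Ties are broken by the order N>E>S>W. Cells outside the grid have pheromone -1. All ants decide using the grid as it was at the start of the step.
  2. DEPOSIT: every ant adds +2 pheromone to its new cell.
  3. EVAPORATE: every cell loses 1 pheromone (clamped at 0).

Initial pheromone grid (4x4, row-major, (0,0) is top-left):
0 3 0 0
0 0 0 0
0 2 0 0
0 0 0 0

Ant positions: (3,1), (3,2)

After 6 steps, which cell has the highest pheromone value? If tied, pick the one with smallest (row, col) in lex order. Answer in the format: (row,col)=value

Step 1: ant0:(3,1)->N->(2,1) | ant1:(3,2)->N->(2,2)
  grid max=3 at (2,1)
Step 2: ant0:(2,1)->E->(2,2) | ant1:(2,2)->W->(2,1)
  grid max=4 at (2,1)
Step 3: ant0:(2,2)->W->(2,1) | ant1:(2,1)->E->(2,2)
  grid max=5 at (2,1)
Step 4: ant0:(2,1)->E->(2,2) | ant1:(2,2)->W->(2,1)
  grid max=6 at (2,1)
Step 5: ant0:(2,2)->W->(2,1) | ant1:(2,1)->E->(2,2)
  grid max=7 at (2,1)
Step 6: ant0:(2,1)->E->(2,2) | ant1:(2,2)->W->(2,1)
  grid max=8 at (2,1)
Final grid:
  0 0 0 0
  0 0 0 0
  0 8 6 0
  0 0 0 0
Max pheromone 8 at (2,1)

Answer: (2,1)=8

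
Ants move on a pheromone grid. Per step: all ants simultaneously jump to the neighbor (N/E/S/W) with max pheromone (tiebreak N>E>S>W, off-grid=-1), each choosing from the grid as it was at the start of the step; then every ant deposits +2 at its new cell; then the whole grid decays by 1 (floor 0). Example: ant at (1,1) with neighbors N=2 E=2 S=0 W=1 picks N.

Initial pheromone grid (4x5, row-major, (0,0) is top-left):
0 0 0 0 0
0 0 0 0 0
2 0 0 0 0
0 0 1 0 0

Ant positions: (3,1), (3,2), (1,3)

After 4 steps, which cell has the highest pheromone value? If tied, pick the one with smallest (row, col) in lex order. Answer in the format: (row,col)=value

Step 1: ant0:(3,1)->E->(3,2) | ant1:(3,2)->N->(2,2) | ant2:(1,3)->N->(0,3)
  grid max=2 at (3,2)
Step 2: ant0:(3,2)->N->(2,2) | ant1:(2,2)->S->(3,2) | ant2:(0,3)->E->(0,4)
  grid max=3 at (3,2)
Step 3: ant0:(2,2)->S->(3,2) | ant1:(3,2)->N->(2,2) | ant2:(0,4)->S->(1,4)
  grid max=4 at (3,2)
Step 4: ant0:(3,2)->N->(2,2) | ant1:(2,2)->S->(3,2) | ant2:(1,4)->N->(0,4)
  grid max=5 at (3,2)
Final grid:
  0 0 0 0 1
  0 0 0 0 0
  0 0 4 0 0
  0 0 5 0 0
Max pheromone 5 at (3,2)

Answer: (3,2)=5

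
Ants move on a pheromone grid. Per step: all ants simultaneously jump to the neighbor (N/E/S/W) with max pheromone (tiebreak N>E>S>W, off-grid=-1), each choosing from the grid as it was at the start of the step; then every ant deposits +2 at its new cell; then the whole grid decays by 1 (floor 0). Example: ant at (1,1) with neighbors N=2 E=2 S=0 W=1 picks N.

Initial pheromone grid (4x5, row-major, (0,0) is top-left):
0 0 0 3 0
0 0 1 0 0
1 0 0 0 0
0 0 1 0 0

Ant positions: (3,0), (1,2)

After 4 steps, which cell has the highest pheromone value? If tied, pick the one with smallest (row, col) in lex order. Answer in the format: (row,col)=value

Answer: (0,3)=3

Derivation:
Step 1: ant0:(3,0)->N->(2,0) | ant1:(1,2)->N->(0,2)
  grid max=2 at (0,3)
Step 2: ant0:(2,0)->N->(1,0) | ant1:(0,2)->E->(0,3)
  grid max=3 at (0,3)
Step 3: ant0:(1,0)->S->(2,0) | ant1:(0,3)->E->(0,4)
  grid max=2 at (0,3)
Step 4: ant0:(2,0)->N->(1,0) | ant1:(0,4)->W->(0,3)
  grid max=3 at (0,3)
Final grid:
  0 0 0 3 0
  1 0 0 0 0
  1 0 0 0 0
  0 0 0 0 0
Max pheromone 3 at (0,3)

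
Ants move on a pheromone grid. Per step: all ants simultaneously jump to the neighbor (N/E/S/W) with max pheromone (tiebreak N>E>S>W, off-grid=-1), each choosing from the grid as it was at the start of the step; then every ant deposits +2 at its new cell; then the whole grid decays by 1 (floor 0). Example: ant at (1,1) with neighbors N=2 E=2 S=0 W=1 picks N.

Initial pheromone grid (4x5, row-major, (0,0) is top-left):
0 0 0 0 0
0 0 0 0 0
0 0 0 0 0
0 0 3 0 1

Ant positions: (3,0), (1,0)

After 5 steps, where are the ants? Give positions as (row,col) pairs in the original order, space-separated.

Step 1: ant0:(3,0)->N->(2,0) | ant1:(1,0)->N->(0,0)
  grid max=2 at (3,2)
Step 2: ant0:(2,0)->N->(1,0) | ant1:(0,0)->E->(0,1)
  grid max=1 at (0,1)
Step 3: ant0:(1,0)->N->(0,0) | ant1:(0,1)->E->(0,2)
  grid max=1 at (0,0)
Step 4: ant0:(0,0)->E->(0,1) | ant1:(0,2)->E->(0,3)
  grid max=1 at (0,1)
Step 5: ant0:(0,1)->E->(0,2) | ant1:(0,3)->E->(0,4)
  grid max=1 at (0,2)

(0,2) (0,4)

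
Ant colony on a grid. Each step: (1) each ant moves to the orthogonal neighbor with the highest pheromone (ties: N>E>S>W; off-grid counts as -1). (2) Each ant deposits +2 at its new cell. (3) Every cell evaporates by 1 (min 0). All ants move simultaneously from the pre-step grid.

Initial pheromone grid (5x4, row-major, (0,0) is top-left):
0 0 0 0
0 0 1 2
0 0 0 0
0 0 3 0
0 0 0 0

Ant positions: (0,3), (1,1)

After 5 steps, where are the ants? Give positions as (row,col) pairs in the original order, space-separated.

Step 1: ant0:(0,3)->S->(1,3) | ant1:(1,1)->E->(1,2)
  grid max=3 at (1,3)
Step 2: ant0:(1,3)->W->(1,2) | ant1:(1,2)->E->(1,3)
  grid max=4 at (1,3)
Step 3: ant0:(1,2)->E->(1,3) | ant1:(1,3)->W->(1,2)
  grid max=5 at (1,3)
Step 4: ant0:(1,3)->W->(1,2) | ant1:(1,2)->E->(1,3)
  grid max=6 at (1,3)
Step 5: ant0:(1,2)->E->(1,3) | ant1:(1,3)->W->(1,2)
  grid max=7 at (1,3)

(1,3) (1,2)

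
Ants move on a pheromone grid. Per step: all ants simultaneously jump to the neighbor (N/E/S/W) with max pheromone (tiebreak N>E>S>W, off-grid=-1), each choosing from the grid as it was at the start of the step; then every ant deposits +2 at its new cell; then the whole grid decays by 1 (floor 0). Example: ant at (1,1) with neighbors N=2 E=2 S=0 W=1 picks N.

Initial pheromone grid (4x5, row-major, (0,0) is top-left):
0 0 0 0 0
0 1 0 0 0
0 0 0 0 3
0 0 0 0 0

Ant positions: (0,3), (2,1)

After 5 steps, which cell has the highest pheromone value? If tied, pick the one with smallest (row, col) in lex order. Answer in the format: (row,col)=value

Step 1: ant0:(0,3)->E->(0,4) | ant1:(2,1)->N->(1,1)
  grid max=2 at (1,1)
Step 2: ant0:(0,4)->S->(1,4) | ant1:(1,1)->N->(0,1)
  grid max=1 at (0,1)
Step 3: ant0:(1,4)->S->(2,4) | ant1:(0,1)->S->(1,1)
  grid max=2 at (1,1)
Step 4: ant0:(2,4)->N->(1,4) | ant1:(1,1)->N->(0,1)
  grid max=1 at (0,1)
Step 5: ant0:(1,4)->S->(2,4) | ant1:(0,1)->S->(1,1)
  grid max=2 at (1,1)
Final grid:
  0 0 0 0 0
  0 2 0 0 0
  0 0 0 0 2
  0 0 0 0 0
Max pheromone 2 at (1,1)

Answer: (1,1)=2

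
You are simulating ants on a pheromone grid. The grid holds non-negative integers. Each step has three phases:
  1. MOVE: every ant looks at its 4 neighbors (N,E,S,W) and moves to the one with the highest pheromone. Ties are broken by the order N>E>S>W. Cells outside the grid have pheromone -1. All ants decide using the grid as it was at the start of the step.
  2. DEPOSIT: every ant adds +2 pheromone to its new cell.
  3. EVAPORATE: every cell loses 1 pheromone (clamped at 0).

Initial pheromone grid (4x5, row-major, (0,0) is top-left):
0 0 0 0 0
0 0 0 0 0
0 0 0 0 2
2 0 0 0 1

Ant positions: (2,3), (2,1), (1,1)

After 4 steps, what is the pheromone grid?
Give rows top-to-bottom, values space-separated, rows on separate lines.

After step 1: ants at (2,4),(1,1),(0,1)
  0 1 0 0 0
  0 1 0 0 0
  0 0 0 0 3
  1 0 0 0 0
After step 2: ants at (1,4),(0,1),(1,1)
  0 2 0 0 0
  0 2 0 0 1
  0 0 0 0 2
  0 0 0 0 0
After step 3: ants at (2,4),(1,1),(0,1)
  0 3 0 0 0
  0 3 0 0 0
  0 0 0 0 3
  0 0 0 0 0
After step 4: ants at (1,4),(0,1),(1,1)
  0 4 0 0 0
  0 4 0 0 1
  0 0 0 0 2
  0 0 0 0 0

0 4 0 0 0
0 4 0 0 1
0 0 0 0 2
0 0 0 0 0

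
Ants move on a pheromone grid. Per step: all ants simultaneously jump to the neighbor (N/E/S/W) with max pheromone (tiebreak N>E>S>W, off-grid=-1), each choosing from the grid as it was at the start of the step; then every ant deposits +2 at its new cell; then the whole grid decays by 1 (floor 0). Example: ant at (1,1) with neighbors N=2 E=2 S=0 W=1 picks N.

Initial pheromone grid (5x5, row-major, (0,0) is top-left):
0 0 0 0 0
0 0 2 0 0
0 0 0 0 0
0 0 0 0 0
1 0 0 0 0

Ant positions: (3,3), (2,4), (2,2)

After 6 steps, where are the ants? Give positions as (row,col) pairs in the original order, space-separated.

Step 1: ant0:(3,3)->N->(2,3) | ant1:(2,4)->N->(1,4) | ant2:(2,2)->N->(1,2)
  grid max=3 at (1,2)
Step 2: ant0:(2,3)->N->(1,3) | ant1:(1,4)->N->(0,4) | ant2:(1,2)->N->(0,2)
  grid max=2 at (1,2)
Step 3: ant0:(1,3)->W->(1,2) | ant1:(0,4)->S->(1,4) | ant2:(0,2)->S->(1,2)
  grid max=5 at (1,2)
Step 4: ant0:(1,2)->N->(0,2) | ant1:(1,4)->N->(0,4) | ant2:(1,2)->N->(0,2)
  grid max=4 at (1,2)
Step 5: ant0:(0,2)->S->(1,2) | ant1:(0,4)->S->(1,4) | ant2:(0,2)->S->(1,2)
  grid max=7 at (1,2)
Step 6: ant0:(1,2)->N->(0,2) | ant1:(1,4)->N->(0,4) | ant2:(1,2)->N->(0,2)
  grid max=6 at (1,2)

(0,2) (0,4) (0,2)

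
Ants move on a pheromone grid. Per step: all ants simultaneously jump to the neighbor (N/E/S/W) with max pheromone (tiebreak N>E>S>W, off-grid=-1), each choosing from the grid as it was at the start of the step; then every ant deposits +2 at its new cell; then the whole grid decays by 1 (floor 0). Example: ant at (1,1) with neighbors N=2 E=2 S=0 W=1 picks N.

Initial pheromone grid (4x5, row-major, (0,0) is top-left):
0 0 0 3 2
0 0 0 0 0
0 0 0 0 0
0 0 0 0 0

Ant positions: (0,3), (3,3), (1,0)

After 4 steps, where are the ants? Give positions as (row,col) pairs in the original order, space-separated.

Step 1: ant0:(0,3)->E->(0,4) | ant1:(3,3)->N->(2,3) | ant2:(1,0)->N->(0,0)
  grid max=3 at (0,4)
Step 2: ant0:(0,4)->W->(0,3) | ant1:(2,3)->N->(1,3) | ant2:(0,0)->E->(0,1)
  grid max=3 at (0,3)
Step 3: ant0:(0,3)->E->(0,4) | ant1:(1,3)->N->(0,3) | ant2:(0,1)->E->(0,2)
  grid max=4 at (0,3)
Step 4: ant0:(0,4)->W->(0,3) | ant1:(0,3)->E->(0,4) | ant2:(0,2)->E->(0,3)
  grid max=7 at (0,3)

(0,3) (0,4) (0,3)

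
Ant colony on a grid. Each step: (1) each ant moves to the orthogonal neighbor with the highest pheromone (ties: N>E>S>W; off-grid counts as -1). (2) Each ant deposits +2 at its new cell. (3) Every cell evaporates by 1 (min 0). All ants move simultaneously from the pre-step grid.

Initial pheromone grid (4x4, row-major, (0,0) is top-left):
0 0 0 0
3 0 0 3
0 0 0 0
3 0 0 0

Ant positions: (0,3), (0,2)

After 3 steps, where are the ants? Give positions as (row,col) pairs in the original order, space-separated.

Step 1: ant0:(0,3)->S->(1,3) | ant1:(0,2)->E->(0,3)
  grid max=4 at (1,3)
Step 2: ant0:(1,3)->N->(0,3) | ant1:(0,3)->S->(1,3)
  grid max=5 at (1,3)
Step 3: ant0:(0,3)->S->(1,3) | ant1:(1,3)->N->(0,3)
  grid max=6 at (1,3)

(1,3) (0,3)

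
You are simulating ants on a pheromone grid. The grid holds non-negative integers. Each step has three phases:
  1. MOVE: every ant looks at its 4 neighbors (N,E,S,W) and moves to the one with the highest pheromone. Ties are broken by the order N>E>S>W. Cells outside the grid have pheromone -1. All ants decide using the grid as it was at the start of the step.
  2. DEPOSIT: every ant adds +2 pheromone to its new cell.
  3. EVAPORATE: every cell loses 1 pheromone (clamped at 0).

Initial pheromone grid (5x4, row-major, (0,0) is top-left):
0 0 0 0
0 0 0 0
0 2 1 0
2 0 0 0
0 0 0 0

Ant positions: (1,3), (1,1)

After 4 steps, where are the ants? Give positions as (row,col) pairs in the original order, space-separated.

Step 1: ant0:(1,3)->N->(0,3) | ant1:(1,1)->S->(2,1)
  grid max=3 at (2,1)
Step 2: ant0:(0,3)->S->(1,3) | ant1:(2,1)->N->(1,1)
  grid max=2 at (2,1)
Step 3: ant0:(1,3)->N->(0,3) | ant1:(1,1)->S->(2,1)
  grid max=3 at (2,1)
Step 4: ant0:(0,3)->S->(1,3) | ant1:(2,1)->N->(1,1)
  grid max=2 at (2,1)

(1,3) (1,1)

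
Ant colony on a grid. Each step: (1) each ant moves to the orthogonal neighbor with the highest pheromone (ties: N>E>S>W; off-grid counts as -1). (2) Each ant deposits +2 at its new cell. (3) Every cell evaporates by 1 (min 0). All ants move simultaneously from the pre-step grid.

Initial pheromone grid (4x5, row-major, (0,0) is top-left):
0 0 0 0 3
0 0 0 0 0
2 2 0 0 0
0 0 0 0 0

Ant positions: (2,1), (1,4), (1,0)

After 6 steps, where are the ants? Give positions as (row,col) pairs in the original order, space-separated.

Step 1: ant0:(2,1)->W->(2,0) | ant1:(1,4)->N->(0,4) | ant2:(1,0)->S->(2,0)
  grid max=5 at (2,0)
Step 2: ant0:(2,0)->E->(2,1) | ant1:(0,4)->S->(1,4) | ant2:(2,0)->E->(2,1)
  grid max=4 at (2,0)
Step 3: ant0:(2,1)->W->(2,0) | ant1:(1,4)->N->(0,4) | ant2:(2,1)->W->(2,0)
  grid max=7 at (2,0)
Step 4: ant0:(2,0)->E->(2,1) | ant1:(0,4)->S->(1,4) | ant2:(2,0)->E->(2,1)
  grid max=6 at (2,0)
Step 5: ant0:(2,1)->W->(2,0) | ant1:(1,4)->N->(0,4) | ant2:(2,1)->W->(2,0)
  grid max=9 at (2,0)
Step 6: ant0:(2,0)->E->(2,1) | ant1:(0,4)->S->(1,4) | ant2:(2,0)->E->(2,1)
  grid max=8 at (2,0)

(2,1) (1,4) (2,1)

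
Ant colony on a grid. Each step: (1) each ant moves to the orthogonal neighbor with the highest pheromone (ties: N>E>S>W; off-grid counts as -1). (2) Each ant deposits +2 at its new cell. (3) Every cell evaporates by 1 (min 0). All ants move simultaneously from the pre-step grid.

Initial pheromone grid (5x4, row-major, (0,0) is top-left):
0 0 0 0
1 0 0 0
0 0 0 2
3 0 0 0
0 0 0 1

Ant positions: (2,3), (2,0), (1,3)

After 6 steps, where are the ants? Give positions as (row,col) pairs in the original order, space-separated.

Step 1: ant0:(2,3)->N->(1,3) | ant1:(2,0)->S->(3,0) | ant2:(1,3)->S->(2,3)
  grid max=4 at (3,0)
Step 2: ant0:(1,3)->S->(2,3) | ant1:(3,0)->N->(2,0) | ant2:(2,3)->N->(1,3)
  grid max=4 at (2,3)
Step 3: ant0:(2,3)->N->(1,3) | ant1:(2,0)->S->(3,0) | ant2:(1,3)->S->(2,3)
  grid max=5 at (2,3)
Step 4: ant0:(1,3)->S->(2,3) | ant1:(3,0)->N->(2,0) | ant2:(2,3)->N->(1,3)
  grid max=6 at (2,3)
Step 5: ant0:(2,3)->N->(1,3) | ant1:(2,0)->S->(3,0) | ant2:(1,3)->S->(2,3)
  grid max=7 at (2,3)
Step 6: ant0:(1,3)->S->(2,3) | ant1:(3,0)->N->(2,0) | ant2:(2,3)->N->(1,3)
  grid max=8 at (2,3)

(2,3) (2,0) (1,3)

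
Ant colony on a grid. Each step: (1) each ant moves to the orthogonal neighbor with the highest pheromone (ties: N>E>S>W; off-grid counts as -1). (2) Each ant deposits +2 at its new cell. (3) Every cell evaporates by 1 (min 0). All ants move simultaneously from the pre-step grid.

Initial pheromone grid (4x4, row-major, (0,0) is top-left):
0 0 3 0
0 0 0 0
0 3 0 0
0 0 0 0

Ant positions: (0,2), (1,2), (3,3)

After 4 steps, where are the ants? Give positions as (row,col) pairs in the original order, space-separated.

Step 1: ant0:(0,2)->E->(0,3) | ant1:(1,2)->N->(0,2) | ant2:(3,3)->N->(2,3)
  grid max=4 at (0,2)
Step 2: ant0:(0,3)->W->(0,2) | ant1:(0,2)->E->(0,3) | ant2:(2,3)->N->(1,3)
  grid max=5 at (0,2)
Step 3: ant0:(0,2)->E->(0,3) | ant1:(0,3)->W->(0,2) | ant2:(1,3)->N->(0,3)
  grid max=6 at (0,2)
Step 4: ant0:(0,3)->W->(0,2) | ant1:(0,2)->E->(0,3) | ant2:(0,3)->W->(0,2)
  grid max=9 at (0,2)

(0,2) (0,3) (0,2)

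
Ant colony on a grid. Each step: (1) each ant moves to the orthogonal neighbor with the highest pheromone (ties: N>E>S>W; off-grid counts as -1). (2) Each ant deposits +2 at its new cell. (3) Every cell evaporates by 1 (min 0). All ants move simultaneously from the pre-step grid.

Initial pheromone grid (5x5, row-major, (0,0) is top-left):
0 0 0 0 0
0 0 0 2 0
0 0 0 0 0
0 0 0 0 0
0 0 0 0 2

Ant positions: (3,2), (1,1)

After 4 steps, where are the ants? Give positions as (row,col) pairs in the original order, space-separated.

Step 1: ant0:(3,2)->N->(2,2) | ant1:(1,1)->N->(0,1)
  grid max=1 at (0,1)
Step 2: ant0:(2,2)->N->(1,2) | ant1:(0,1)->E->(0,2)
  grid max=1 at (0,2)
Step 3: ant0:(1,2)->N->(0,2) | ant1:(0,2)->S->(1,2)
  grid max=2 at (0,2)
Step 4: ant0:(0,2)->S->(1,2) | ant1:(1,2)->N->(0,2)
  grid max=3 at (0,2)

(1,2) (0,2)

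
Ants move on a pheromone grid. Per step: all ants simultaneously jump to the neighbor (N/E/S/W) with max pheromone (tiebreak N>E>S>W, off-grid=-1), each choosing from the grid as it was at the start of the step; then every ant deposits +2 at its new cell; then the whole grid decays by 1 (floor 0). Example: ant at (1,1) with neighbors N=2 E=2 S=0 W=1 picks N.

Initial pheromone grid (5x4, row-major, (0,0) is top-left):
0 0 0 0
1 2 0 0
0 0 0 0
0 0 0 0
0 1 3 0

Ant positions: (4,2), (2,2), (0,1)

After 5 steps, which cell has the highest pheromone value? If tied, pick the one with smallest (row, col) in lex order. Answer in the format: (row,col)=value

Answer: (1,1)=7

Derivation:
Step 1: ant0:(4,2)->W->(4,1) | ant1:(2,2)->N->(1,2) | ant2:(0,1)->S->(1,1)
  grid max=3 at (1,1)
Step 2: ant0:(4,1)->E->(4,2) | ant1:(1,2)->W->(1,1) | ant2:(1,1)->E->(1,2)
  grid max=4 at (1,1)
Step 3: ant0:(4,2)->W->(4,1) | ant1:(1,1)->E->(1,2) | ant2:(1,2)->W->(1,1)
  grid max=5 at (1,1)
Step 4: ant0:(4,1)->E->(4,2) | ant1:(1,2)->W->(1,1) | ant2:(1,1)->E->(1,2)
  grid max=6 at (1,1)
Step 5: ant0:(4,2)->W->(4,1) | ant1:(1,1)->E->(1,2) | ant2:(1,2)->W->(1,1)
  grid max=7 at (1,1)
Final grid:
  0 0 0 0
  0 7 5 0
  0 0 0 0
  0 0 0 0
  0 2 2 0
Max pheromone 7 at (1,1)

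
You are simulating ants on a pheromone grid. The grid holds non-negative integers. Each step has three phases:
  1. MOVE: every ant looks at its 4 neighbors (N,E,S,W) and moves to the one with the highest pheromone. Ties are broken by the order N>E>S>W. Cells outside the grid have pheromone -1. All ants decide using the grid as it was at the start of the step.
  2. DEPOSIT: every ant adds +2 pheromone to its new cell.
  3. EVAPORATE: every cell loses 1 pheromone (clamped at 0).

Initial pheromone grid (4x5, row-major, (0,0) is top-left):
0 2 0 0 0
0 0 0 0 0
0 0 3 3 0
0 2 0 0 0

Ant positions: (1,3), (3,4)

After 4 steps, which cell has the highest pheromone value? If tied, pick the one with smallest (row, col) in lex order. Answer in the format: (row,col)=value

Step 1: ant0:(1,3)->S->(2,3) | ant1:(3,4)->N->(2,4)
  grid max=4 at (2,3)
Step 2: ant0:(2,3)->W->(2,2) | ant1:(2,4)->W->(2,3)
  grid max=5 at (2,3)
Step 3: ant0:(2,2)->E->(2,3) | ant1:(2,3)->W->(2,2)
  grid max=6 at (2,3)
Step 4: ant0:(2,3)->W->(2,2) | ant1:(2,2)->E->(2,3)
  grid max=7 at (2,3)
Final grid:
  0 0 0 0 0
  0 0 0 0 0
  0 0 5 7 0
  0 0 0 0 0
Max pheromone 7 at (2,3)

Answer: (2,3)=7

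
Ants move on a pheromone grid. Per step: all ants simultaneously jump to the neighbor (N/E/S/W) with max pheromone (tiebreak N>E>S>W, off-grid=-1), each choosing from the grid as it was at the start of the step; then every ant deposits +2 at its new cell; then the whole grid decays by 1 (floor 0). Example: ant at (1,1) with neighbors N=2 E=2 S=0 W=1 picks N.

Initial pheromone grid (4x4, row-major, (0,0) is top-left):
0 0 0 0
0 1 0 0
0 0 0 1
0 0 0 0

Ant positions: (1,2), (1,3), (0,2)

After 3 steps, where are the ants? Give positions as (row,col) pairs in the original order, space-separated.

Step 1: ant0:(1,2)->W->(1,1) | ant1:(1,3)->S->(2,3) | ant2:(0,2)->E->(0,3)
  grid max=2 at (1,1)
Step 2: ant0:(1,1)->N->(0,1) | ant1:(2,3)->N->(1,3) | ant2:(0,3)->S->(1,3)
  grid max=3 at (1,3)
Step 3: ant0:(0,1)->S->(1,1) | ant1:(1,3)->S->(2,3) | ant2:(1,3)->S->(2,3)
  grid max=4 at (2,3)

(1,1) (2,3) (2,3)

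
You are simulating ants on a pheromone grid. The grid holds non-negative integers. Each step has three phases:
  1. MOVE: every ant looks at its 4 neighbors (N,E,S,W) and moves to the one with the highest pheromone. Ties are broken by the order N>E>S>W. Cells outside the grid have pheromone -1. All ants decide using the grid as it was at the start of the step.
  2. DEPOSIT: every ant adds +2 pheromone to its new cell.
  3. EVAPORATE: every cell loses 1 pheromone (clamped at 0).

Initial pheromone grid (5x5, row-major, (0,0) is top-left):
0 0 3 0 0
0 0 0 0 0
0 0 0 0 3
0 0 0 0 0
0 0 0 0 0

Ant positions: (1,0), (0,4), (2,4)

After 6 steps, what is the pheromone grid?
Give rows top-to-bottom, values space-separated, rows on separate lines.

After step 1: ants at (0,0),(1,4),(1,4)
  1 0 2 0 0
  0 0 0 0 3
  0 0 0 0 2
  0 0 0 0 0
  0 0 0 0 0
After step 2: ants at (0,1),(2,4),(2,4)
  0 1 1 0 0
  0 0 0 0 2
  0 0 0 0 5
  0 0 0 0 0
  0 0 0 0 0
After step 3: ants at (0,2),(1,4),(1,4)
  0 0 2 0 0
  0 0 0 0 5
  0 0 0 0 4
  0 0 0 0 0
  0 0 0 0 0
After step 4: ants at (0,3),(2,4),(2,4)
  0 0 1 1 0
  0 0 0 0 4
  0 0 0 0 7
  0 0 0 0 0
  0 0 0 0 0
After step 5: ants at (0,2),(1,4),(1,4)
  0 0 2 0 0
  0 0 0 0 7
  0 0 0 0 6
  0 0 0 0 0
  0 0 0 0 0
After step 6: ants at (0,3),(2,4),(2,4)
  0 0 1 1 0
  0 0 0 0 6
  0 0 0 0 9
  0 0 0 0 0
  0 0 0 0 0

0 0 1 1 0
0 0 0 0 6
0 0 0 0 9
0 0 0 0 0
0 0 0 0 0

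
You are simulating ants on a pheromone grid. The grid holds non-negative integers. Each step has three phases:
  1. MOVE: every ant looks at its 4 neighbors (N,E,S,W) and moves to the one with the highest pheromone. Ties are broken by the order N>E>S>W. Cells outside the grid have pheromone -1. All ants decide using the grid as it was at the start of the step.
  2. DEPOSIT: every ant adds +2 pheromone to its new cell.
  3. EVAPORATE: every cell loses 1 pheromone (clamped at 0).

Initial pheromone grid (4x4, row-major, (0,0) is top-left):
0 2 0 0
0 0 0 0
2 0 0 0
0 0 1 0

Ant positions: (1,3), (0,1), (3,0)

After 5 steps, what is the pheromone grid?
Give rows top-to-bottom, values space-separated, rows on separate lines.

After step 1: ants at (0,3),(0,2),(2,0)
  0 1 1 1
  0 0 0 0
  3 0 0 0
  0 0 0 0
After step 2: ants at (0,2),(0,3),(1,0)
  0 0 2 2
  1 0 0 0
  2 0 0 0
  0 0 0 0
After step 3: ants at (0,3),(0,2),(2,0)
  0 0 3 3
  0 0 0 0
  3 0 0 0
  0 0 0 0
After step 4: ants at (0,2),(0,3),(1,0)
  0 0 4 4
  1 0 0 0
  2 0 0 0
  0 0 0 0
After step 5: ants at (0,3),(0,2),(2,0)
  0 0 5 5
  0 0 0 0
  3 0 0 0
  0 0 0 0

0 0 5 5
0 0 0 0
3 0 0 0
0 0 0 0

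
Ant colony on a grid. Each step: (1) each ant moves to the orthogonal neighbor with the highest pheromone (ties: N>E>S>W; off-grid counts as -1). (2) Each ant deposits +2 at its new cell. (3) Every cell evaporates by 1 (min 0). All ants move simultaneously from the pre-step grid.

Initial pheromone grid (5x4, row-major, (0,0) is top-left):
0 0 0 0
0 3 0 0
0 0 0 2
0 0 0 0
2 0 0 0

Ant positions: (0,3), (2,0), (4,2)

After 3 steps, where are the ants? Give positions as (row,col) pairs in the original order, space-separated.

Step 1: ant0:(0,3)->S->(1,3) | ant1:(2,0)->N->(1,0) | ant2:(4,2)->N->(3,2)
  grid max=2 at (1,1)
Step 2: ant0:(1,3)->S->(2,3) | ant1:(1,0)->E->(1,1) | ant2:(3,2)->N->(2,2)
  grid max=3 at (1,1)
Step 3: ant0:(2,3)->W->(2,2) | ant1:(1,1)->N->(0,1) | ant2:(2,2)->E->(2,3)
  grid max=3 at (2,3)

(2,2) (0,1) (2,3)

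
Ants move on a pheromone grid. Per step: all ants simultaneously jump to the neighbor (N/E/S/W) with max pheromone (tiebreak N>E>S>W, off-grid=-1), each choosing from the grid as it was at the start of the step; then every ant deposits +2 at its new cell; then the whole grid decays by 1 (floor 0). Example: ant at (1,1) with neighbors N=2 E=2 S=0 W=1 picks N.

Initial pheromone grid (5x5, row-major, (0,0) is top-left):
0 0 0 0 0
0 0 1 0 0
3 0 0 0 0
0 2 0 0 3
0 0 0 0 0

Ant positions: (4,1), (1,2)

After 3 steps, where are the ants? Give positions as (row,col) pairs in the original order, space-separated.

Step 1: ant0:(4,1)->N->(3,1) | ant1:(1,2)->N->(0,2)
  grid max=3 at (3,1)
Step 2: ant0:(3,1)->N->(2,1) | ant1:(0,2)->E->(0,3)
  grid max=2 at (3,1)
Step 3: ant0:(2,1)->S->(3,1) | ant1:(0,3)->E->(0,4)
  grid max=3 at (3,1)

(3,1) (0,4)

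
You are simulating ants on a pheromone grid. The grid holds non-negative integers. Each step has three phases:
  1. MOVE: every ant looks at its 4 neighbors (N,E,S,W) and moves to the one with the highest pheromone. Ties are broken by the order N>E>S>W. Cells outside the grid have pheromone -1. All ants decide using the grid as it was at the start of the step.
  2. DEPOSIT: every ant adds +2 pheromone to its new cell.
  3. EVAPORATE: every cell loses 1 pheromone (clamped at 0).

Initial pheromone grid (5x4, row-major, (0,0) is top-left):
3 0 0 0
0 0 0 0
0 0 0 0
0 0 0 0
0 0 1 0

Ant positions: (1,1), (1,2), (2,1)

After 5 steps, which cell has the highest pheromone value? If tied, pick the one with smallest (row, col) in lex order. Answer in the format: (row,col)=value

Answer: (0,0)=10

Derivation:
Step 1: ant0:(1,1)->N->(0,1) | ant1:(1,2)->N->(0,2) | ant2:(2,1)->N->(1,1)
  grid max=2 at (0,0)
Step 2: ant0:(0,1)->W->(0,0) | ant1:(0,2)->W->(0,1) | ant2:(1,1)->N->(0,1)
  grid max=4 at (0,1)
Step 3: ant0:(0,0)->E->(0,1) | ant1:(0,1)->W->(0,0) | ant2:(0,1)->W->(0,0)
  grid max=6 at (0,0)
Step 4: ant0:(0,1)->W->(0,0) | ant1:(0,0)->E->(0,1) | ant2:(0,0)->E->(0,1)
  grid max=8 at (0,1)
Step 5: ant0:(0,0)->E->(0,1) | ant1:(0,1)->W->(0,0) | ant2:(0,1)->W->(0,0)
  grid max=10 at (0,0)
Final grid:
  10 9 0 0
  0 0 0 0
  0 0 0 0
  0 0 0 0
  0 0 0 0
Max pheromone 10 at (0,0)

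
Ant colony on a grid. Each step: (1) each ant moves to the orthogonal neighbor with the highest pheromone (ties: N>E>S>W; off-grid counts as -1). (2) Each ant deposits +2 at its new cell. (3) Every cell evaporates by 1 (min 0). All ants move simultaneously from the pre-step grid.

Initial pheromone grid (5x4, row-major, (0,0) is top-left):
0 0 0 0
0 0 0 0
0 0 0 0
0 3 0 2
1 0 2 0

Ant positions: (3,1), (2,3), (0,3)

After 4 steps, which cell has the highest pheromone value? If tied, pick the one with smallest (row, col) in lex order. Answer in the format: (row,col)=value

Answer: (3,1)=3

Derivation:
Step 1: ant0:(3,1)->N->(2,1) | ant1:(2,3)->S->(3,3) | ant2:(0,3)->S->(1,3)
  grid max=3 at (3,3)
Step 2: ant0:(2,1)->S->(3,1) | ant1:(3,3)->N->(2,3) | ant2:(1,3)->N->(0,3)
  grid max=3 at (3,1)
Step 3: ant0:(3,1)->N->(2,1) | ant1:(2,3)->S->(3,3) | ant2:(0,3)->S->(1,3)
  grid max=3 at (3,3)
Step 4: ant0:(2,1)->S->(3,1) | ant1:(3,3)->N->(2,3) | ant2:(1,3)->N->(0,3)
  grid max=3 at (3,1)
Final grid:
  0 0 0 1
  0 0 0 0
  0 0 0 1
  0 3 0 2
  0 0 0 0
Max pheromone 3 at (3,1)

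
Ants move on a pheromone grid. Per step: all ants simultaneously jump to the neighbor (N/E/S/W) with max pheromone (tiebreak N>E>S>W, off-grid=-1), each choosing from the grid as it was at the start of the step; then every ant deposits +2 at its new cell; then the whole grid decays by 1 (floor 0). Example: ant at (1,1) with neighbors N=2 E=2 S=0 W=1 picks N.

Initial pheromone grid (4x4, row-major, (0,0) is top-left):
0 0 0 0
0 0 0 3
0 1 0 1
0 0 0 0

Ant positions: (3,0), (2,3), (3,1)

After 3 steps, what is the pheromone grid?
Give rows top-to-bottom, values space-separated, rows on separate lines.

After step 1: ants at (2,0),(1,3),(2,1)
  0 0 0 0
  0 0 0 4
  1 2 0 0
  0 0 0 0
After step 2: ants at (2,1),(0,3),(2,0)
  0 0 0 1
  0 0 0 3
  2 3 0 0
  0 0 0 0
After step 3: ants at (2,0),(1,3),(2,1)
  0 0 0 0
  0 0 0 4
  3 4 0 0
  0 0 0 0

0 0 0 0
0 0 0 4
3 4 0 0
0 0 0 0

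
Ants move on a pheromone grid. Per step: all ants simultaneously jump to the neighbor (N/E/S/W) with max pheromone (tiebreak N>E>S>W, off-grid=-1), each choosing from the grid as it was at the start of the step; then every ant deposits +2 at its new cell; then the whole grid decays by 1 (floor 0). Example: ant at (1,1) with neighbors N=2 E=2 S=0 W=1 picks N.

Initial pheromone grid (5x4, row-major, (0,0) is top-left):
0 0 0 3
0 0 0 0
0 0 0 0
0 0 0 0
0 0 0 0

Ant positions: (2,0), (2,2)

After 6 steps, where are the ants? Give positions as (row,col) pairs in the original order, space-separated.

Step 1: ant0:(2,0)->N->(1,0) | ant1:(2,2)->N->(1,2)
  grid max=2 at (0,3)
Step 2: ant0:(1,0)->N->(0,0) | ant1:(1,2)->N->(0,2)
  grid max=1 at (0,0)
Step 3: ant0:(0,0)->E->(0,1) | ant1:(0,2)->E->(0,3)
  grid max=2 at (0,3)
Step 4: ant0:(0,1)->E->(0,2) | ant1:(0,3)->S->(1,3)
  grid max=1 at (0,2)
Step 5: ant0:(0,2)->E->(0,3) | ant1:(1,3)->N->(0,3)
  grid max=4 at (0,3)
Step 6: ant0:(0,3)->S->(1,3) | ant1:(0,3)->S->(1,3)
  grid max=3 at (0,3)

(1,3) (1,3)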